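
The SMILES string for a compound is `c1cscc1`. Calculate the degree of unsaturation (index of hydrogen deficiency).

3

Atom tally by fragment:
  thiophene ring core → C:4 H:4 S:1
Element totals:
  C: 4
  H: 4
  S: 1
Molecular formula: C4H4S.
DoU = (2C + 2 + N − H − X) / 2 = (2·4 + 2 + 0 − 4 − 0) / 2 = 3.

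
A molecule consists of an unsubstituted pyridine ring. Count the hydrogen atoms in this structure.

5

Atom tally by fragment:
  pyridine ring core → C:5 H:5 N:1
Element totals:
  C: 5
  H: 5
  N: 1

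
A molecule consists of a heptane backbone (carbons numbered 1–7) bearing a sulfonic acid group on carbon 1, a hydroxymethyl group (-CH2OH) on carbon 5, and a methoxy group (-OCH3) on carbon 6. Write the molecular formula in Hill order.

C9H20O5S

Atom tally by fragment:
  HO3SCH2 → C:1 H:3 S:1 O:3
  CH2 → C:1 H:2
  CH2 → C:1 H:2
  CH2 → C:1 H:2
  CH(CH2OH) → C:2 H:4 O:1
  CH(OCH3) → C:2 H:4 O:1
  CH3 → C:1 H:3
Element totals:
  C: 9
  H: 20
  O: 5
  S: 1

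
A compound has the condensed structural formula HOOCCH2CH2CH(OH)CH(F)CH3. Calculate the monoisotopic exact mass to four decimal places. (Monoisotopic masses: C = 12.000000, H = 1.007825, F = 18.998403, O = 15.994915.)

Atom tally by fragment:
  HOOCCH2 → C:2 H:3 O:2
  CH2 → C:1 H:2
  CH(OH) → C:1 H:2 O:1
  CH(F) → C:1 H:1 F:1
  CH3 → C:1 H:3
Element totals:
  C: 6
  H: 11
  F: 1
  O: 3
Molecular formula: C6H11FO3.
  M = 6(12.0) + 11(1.007825) + 18.998403 + 3(15.994915)
    = 72.000000 + 11.086075 + 18.998403 + 47.984745 = 150.069223

150.0692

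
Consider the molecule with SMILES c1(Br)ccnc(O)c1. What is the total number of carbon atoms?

5

Atom tally by fragment:
  pyridine ring core → C:5 H:5 N:1
  (− 2 ring H displaced by substituents)
  + Br → Br:1
  + OH → O:1 H:1
Element totals:
  C: 5
  H: 4
  Br: 1
  N: 1
  O: 1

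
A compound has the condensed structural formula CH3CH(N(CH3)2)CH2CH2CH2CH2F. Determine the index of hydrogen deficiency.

Atom tally by fragment:
  CH3 → C:1 H:3
  CH(N(CH3)2) → C:3 H:7 N:1
  CH2 → C:1 H:2
  CH2 → C:1 H:2
  CH2 → C:1 H:2
  CH2F → C:1 H:2 F:1
Element totals:
  C: 8
  H: 18
  F: 1
  N: 1
Molecular formula: C8H18FN.
DoU = (2C + 2 + N − H − X) / 2 = (2·8 + 2 + 1 − 18 − 1) / 2 = 0.

0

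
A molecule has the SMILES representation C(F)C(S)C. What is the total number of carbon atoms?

Atom tally by fragment:
  FCH2 → C:1 H:2 F:1
  CH(SH) → C:1 H:2 S:1
  CH3 → C:1 H:3
Element totals:
  C: 3
  H: 7
  F: 1
  S: 1

3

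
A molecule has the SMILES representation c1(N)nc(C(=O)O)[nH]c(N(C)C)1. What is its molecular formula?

Atom tally by fragment:
  imidazole ring core → C:3 H:4 N:2
  (− 3 ring H displaced by substituents)
  + NH2 → N:1 H:2
  + COOH → C:1 H:1 O:2
  + N(CH3)2 → N:1 C:2 H:6
Element totals:
  C: 6
  H: 10
  N: 4
  O: 2

C6H10N4O2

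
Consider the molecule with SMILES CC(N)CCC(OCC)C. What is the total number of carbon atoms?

8

Atom tally by fragment:
  CH3 → C:1 H:3
  CH(NH2) → C:1 H:3 N:1
  CH2 → C:1 H:2
  CH2 → C:1 H:2
  CH(OC2H5) → C:3 H:6 O:1
  CH3 → C:1 H:3
Element totals:
  C: 8
  H: 19
  N: 1
  O: 1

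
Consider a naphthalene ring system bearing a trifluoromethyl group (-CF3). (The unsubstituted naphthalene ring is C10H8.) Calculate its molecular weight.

196.17 g/mol

Atom tally by fragment:
  naphthalene ring system core → C:10 H:8
  (− 1 ring H displaced by substituents)
  + CF3 → C:1 F:3
Element totals:
  C: 11
  H: 7
  F: 3
Molecular formula: C11H7F3.
  M = 11(12.011) + 7(1.008) + 3(18.998)
    = 132.121 + 7.056 + 56.994 = 196.171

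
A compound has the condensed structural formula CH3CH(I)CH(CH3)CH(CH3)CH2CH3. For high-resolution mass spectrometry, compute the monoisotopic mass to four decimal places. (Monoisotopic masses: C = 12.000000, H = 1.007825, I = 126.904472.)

240.0375

Atom tally by fragment:
  CH3 → C:1 H:3
  CH(I) → C:1 H:1 I:1
  CH(CH3) → C:2 H:4
  CH(CH3) → C:2 H:4
  CH2 → C:1 H:2
  CH3 → C:1 H:3
Element totals:
  C: 8
  H: 17
  I: 1
Molecular formula: C8H17I.
  M = 8(12.0) + 17(1.007825) + 126.904472
    = 96.000000 + 17.133025 + 126.904472 = 240.037497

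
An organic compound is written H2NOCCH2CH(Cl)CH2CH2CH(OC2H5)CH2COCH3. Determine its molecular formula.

C11H20ClNO3

Element totals:
  C: 11
  H: 20
  Cl: 1
  N: 1
  O: 3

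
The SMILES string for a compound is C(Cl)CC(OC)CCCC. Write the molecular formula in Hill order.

Atom tally by fragment:
  ClCH2 → C:1 H:2 Cl:1
  CH2 → C:1 H:2
  CH(OCH3) → C:2 H:4 O:1
  CH2 → C:1 H:2
  CH2 → C:1 H:2
  CH2 → C:1 H:2
  CH3 → C:1 H:3
Element totals:
  C: 8
  H: 17
  Cl: 1
  O: 1

C8H17ClO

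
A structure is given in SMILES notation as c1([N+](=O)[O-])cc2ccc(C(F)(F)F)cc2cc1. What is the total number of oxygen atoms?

2

Atom tally by fragment:
  naphthalene ring system core → C:10 H:8
  (− 2 ring H displaced by substituents)
  + NO2 → N:1 O:2
  + CF3 → C:1 F:3
Element totals:
  C: 11
  H: 6
  F: 3
  N: 1
  O: 2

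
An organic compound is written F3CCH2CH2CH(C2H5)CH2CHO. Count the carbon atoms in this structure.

8

Element totals:
  C: 8
  H: 13
  F: 3
  O: 1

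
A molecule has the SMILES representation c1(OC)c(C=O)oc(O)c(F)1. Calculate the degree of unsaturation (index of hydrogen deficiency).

Atom tally by fragment:
  furan ring core → C:4 H:4 O:1
  (− 4 ring H displaced by substituents)
  + OCH3 → C:1 H:3 O:1
  + CHO → C:1 H:1 O:1
  + OH → O:1 H:1
  + F → F:1
Element totals:
  C: 6
  H: 5
  F: 1
  O: 4
Molecular formula: C6H5FO4.
DoU = (2C + 2 + N − H − X) / 2 = (2·6 + 2 + 0 − 5 − 1) / 2 = 4.

4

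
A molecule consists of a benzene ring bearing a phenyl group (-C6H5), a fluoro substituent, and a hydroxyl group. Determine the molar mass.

Atom tally by fragment:
  benzene ring core → C:6 H:6
  (− 3 ring H displaced by substituents)
  + C6H5 → C:6 H:5
  + F → F:1
  + OH → O:1 H:1
Element totals:
  C: 12
  H: 9
  F: 1
  O: 1
Molecular formula: C12H9FO.
  M = 12(12.011) + 9(1.008) + 18.998 + 15.999
    = 144.132 + 9.072 + 18.998 + 15.999 = 188.201

188.20 g/mol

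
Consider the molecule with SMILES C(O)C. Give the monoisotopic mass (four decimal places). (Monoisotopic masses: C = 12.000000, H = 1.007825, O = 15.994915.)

46.0419

Atom tally by fragment:
  HOCH2 → C:1 H:3 O:1
  CH3 → C:1 H:3
Element totals:
  C: 2
  H: 6
  O: 1
Molecular formula: C2H6O.
  M = 2(12.0) + 6(1.007825) + 15.994915
    = 24.000000 + 6.046950 + 15.994915 = 46.041865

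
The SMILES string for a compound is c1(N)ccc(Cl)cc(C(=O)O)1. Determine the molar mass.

Atom tally by fragment:
  benzene ring core → C:6 H:6
  (− 3 ring H displaced by substituents)
  + NH2 → N:1 H:2
  + Cl → Cl:1
  + COOH → C:1 H:1 O:2
Element totals:
  C: 7
  H: 6
  Cl: 1
  N: 1
  O: 2
Molecular formula: C7H6ClNO2.
  M = 7(12.011) + 6(1.008) + 35.45 + 14.007 + 2(15.999)
    = 84.077 + 6.048 + 35.450 + 14.007 + 31.998 = 171.580

171.58 g/mol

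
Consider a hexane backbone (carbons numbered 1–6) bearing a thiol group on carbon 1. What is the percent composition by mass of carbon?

60.95%

Atom tally by fragment:
  HSCH2 → C:1 H:3 S:1
  CH2 → C:1 H:2
  CH2 → C:1 H:2
  CH2 → C:1 H:2
  CH2 → C:1 H:2
  CH3 → C:1 H:3
Element totals:
  C: 6
  H: 14
  S: 1
Molecular formula: C6H14S.
Molar mass = 118.238 g/mol.
Mass from C: 6 × 12.011 = 72.066 g/mol.
%C = 72.066 / 118.238 × 100 = 60.95%.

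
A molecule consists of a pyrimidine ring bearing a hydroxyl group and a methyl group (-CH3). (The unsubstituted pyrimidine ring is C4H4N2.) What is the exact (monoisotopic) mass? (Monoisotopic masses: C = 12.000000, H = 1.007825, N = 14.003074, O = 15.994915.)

Atom tally by fragment:
  pyrimidine ring core → C:4 H:4 N:2
  (− 2 ring H displaced by substituents)
  + OH → O:1 H:1
  + CH3 → C:1 H:3
Element totals:
  C: 5
  H: 6
  N: 2
  O: 1
Molecular formula: C5H6N2O.
  M = 5(12.0) + 6(1.007825) + 2(14.003074) + 15.994915
    = 60.000000 + 6.046950 + 28.006148 + 15.994915 = 110.048013

110.0480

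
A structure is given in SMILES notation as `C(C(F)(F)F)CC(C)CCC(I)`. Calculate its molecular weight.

294.10 g/mol

Atom tally by fragment:
  F3CCH2 → C:2 H:2 F:3
  CH2 → C:1 H:2
  CH(CH3) → C:2 H:4
  CH2 → C:1 H:2
  CH2 → C:1 H:2
  CH2I → C:1 H:2 I:1
Element totals:
  C: 8
  H: 14
  F: 3
  I: 1
Molecular formula: C8H14F3I.
  M = 8(12.011) + 14(1.008) + 3(18.998) + 126.904
    = 96.088 + 14.112 + 56.994 + 126.904 = 294.098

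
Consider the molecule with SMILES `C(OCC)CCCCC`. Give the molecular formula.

Atom tally by fragment:
  C2H5OCH2 → C:3 H:7 O:1
  CH2 → C:1 H:2
  CH2 → C:1 H:2
  CH2 → C:1 H:2
  CH2 → C:1 H:2
  CH3 → C:1 H:3
Element totals:
  C: 8
  H: 18
  O: 1

C8H18O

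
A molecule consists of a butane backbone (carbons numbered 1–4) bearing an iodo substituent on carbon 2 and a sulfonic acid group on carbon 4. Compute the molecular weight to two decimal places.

264.08 g/mol

Atom tally by fragment:
  CH3 → C:1 H:3
  CH(I) → C:1 H:1 I:1
  CH2 → C:1 H:2
  CH2SO3H → C:1 H:3 S:1 O:3
Element totals:
  C: 4
  H: 9
  I: 1
  O: 3
  S: 1
Molecular formula: C4H9IO3S.
  M = 4(12.011) + 9(1.008) + 126.904 + 3(15.999) + 32.06
    = 48.044 + 9.072 + 126.904 + 47.997 + 32.060 = 264.077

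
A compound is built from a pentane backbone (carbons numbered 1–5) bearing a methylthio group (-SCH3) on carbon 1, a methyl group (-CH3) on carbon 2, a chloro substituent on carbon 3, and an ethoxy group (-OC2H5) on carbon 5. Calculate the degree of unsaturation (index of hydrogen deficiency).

Atom tally by fragment:
  CH3SCH2 → C:2 H:5 S:1
  CH(CH3) → C:2 H:4
  CH(Cl) → C:1 H:1 Cl:1
  CH2 → C:1 H:2
  CH2OC2H5 → C:3 H:7 O:1
Element totals:
  C: 9
  H: 19
  Cl: 1
  O: 1
  S: 1
Molecular formula: C9H19ClOS.
DoU = (2C + 2 + N − H − X) / 2 = (2·9 + 2 + 0 − 19 − 1) / 2 = 0.

0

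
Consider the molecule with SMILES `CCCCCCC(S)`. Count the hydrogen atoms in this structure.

Atom tally by fragment:
  CH3 → C:1 H:3
  CH2 → C:1 H:2
  CH2 → C:1 H:2
  CH2 → C:1 H:2
  CH2 → C:1 H:2
  CH2 → C:1 H:2
  CH2SH → C:1 H:3 S:1
Element totals:
  C: 7
  H: 16
  S: 1

16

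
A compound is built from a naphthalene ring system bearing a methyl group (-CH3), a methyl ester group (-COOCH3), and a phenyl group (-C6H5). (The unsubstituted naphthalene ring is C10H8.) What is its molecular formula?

Atom tally by fragment:
  naphthalene ring system core → C:10 H:8
  (− 3 ring H displaced by substituents)
  + CH3 → C:1 H:3
  + COOCH3 → C:2 H:3 O:2
  + C6H5 → C:6 H:5
Element totals:
  C: 19
  H: 16
  O: 2

C19H16O2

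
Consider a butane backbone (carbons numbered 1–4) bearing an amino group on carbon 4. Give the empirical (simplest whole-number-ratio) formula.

Atom tally by fragment:
  CH3 → C:1 H:3
  CH2 → C:1 H:2
  CH2 → C:1 H:2
  CH2NH2 → C:1 H:4 N:1
Element totals:
  C: 4
  H: 11
  N: 1
Molecular formula: C4H11N.
gcd of subscripts (4, 11, 1) = 1, so the empirical formula equals the molecular formula.

C4H11N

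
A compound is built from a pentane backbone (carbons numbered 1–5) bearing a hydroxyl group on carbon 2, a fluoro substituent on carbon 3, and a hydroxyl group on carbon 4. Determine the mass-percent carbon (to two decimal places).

Atom tally by fragment:
  CH3 → C:1 H:3
  CH(OH) → C:1 H:2 O:1
  CH(F) → C:1 H:1 F:1
  CH(OH) → C:1 H:2 O:1
  CH3 → C:1 H:3
Element totals:
  C: 5
  H: 11
  F: 1
  O: 2
Molecular formula: C5H11FO2.
Molar mass = 122.139 g/mol.
Mass from C: 5 × 12.011 = 60.055 g/mol.
%C = 60.055 / 122.139 × 100 = 49.17%.

49.17%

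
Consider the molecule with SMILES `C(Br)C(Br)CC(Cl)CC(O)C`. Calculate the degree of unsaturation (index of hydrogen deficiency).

0

Atom tally by fragment:
  BrCH2 → C:1 H:2 Br:1
  CH(Br) → C:1 H:1 Br:1
  CH2 → C:1 H:2
  CH(Cl) → C:1 H:1 Cl:1
  CH2 → C:1 H:2
  CH(OH) → C:1 H:2 O:1
  CH3 → C:1 H:3
Element totals:
  C: 7
  H: 13
  Br: 2
  Cl: 1
  O: 1
Molecular formula: C7H13Br2ClO.
DoU = (2C + 2 + N − H − X) / 2 = (2·7 + 2 + 0 − 13 − 3) / 2 = 0.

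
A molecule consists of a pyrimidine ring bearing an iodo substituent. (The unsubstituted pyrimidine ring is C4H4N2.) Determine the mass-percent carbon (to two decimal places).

Atom tally by fragment:
  pyrimidine ring core → C:4 H:4 N:2
  (− 1 ring H displaced by substituents)
  + I → I:1
Element totals:
  C: 4
  H: 3
  I: 1
  N: 2
Molecular formula: C4H3IN2.
Molar mass = 205.986 g/mol.
Mass from C: 4 × 12.011 = 48.044 g/mol.
%C = 48.044 / 205.986 × 100 = 23.32%.

23.32%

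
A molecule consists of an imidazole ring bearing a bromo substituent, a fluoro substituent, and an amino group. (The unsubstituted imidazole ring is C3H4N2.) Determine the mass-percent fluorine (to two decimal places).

10.56%

Atom tally by fragment:
  imidazole ring core → C:3 H:4 N:2
  (− 3 ring H displaced by substituents)
  + Br → Br:1
  + F → F:1
  + NH2 → N:1 H:2
Element totals:
  C: 3
  H: 3
  Br: 1
  F: 1
  N: 3
Molecular formula: C3H3BrFN3.
Molar mass = 179.980 g/mol.
Mass from F: 1 × 18.998 = 18.998 g/mol.
%F = 18.998 / 179.980 × 100 = 10.56%.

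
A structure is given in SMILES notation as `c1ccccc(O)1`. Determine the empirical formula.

C6H6O

Atom tally by fragment:
  benzene ring core → C:6 H:6
  (− 1 ring H displaced by substituents)
  + OH → O:1 H:1
Element totals:
  C: 6
  H: 6
  O: 1
Molecular formula: C6H6O.
gcd of subscripts (6, 6, 1) = 1, so the empirical formula equals the molecular formula.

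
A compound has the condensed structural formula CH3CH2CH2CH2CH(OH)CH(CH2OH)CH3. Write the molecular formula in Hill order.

C8H18O2

Atom tally by fragment:
  CH3 → C:1 H:3
  CH2 → C:1 H:2
  CH2 → C:1 H:2
  CH2 → C:1 H:2
  CH(OH) → C:1 H:2 O:1
  CH(CH2OH) → C:2 H:4 O:1
  CH3 → C:1 H:3
Element totals:
  C: 8
  H: 18
  O: 2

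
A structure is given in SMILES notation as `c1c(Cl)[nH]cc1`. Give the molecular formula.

C4H4ClN

Atom tally by fragment:
  pyrrole ring core → C:4 H:5 N:1
  (− 1 ring H displaced by substituents)
  + Cl → Cl:1
Element totals:
  C: 4
  H: 4
  Cl: 1
  N: 1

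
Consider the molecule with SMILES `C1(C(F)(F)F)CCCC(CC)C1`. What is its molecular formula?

C9H15F3

Atom tally by fragment:
  cyclohexane ring core → C:6 H:12
  (− 2 ring H displaced by substituents)
  + CF3 → C:1 F:3
  + C2H5 → C:2 H:5
Element totals:
  C: 9
  H: 15
  F: 3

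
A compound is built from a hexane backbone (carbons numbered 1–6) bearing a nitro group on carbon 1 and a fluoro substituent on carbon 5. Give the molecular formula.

C6H12FNO2

Atom tally by fragment:
  O2NCH2 → C:1 H:2 N:1 O:2
  CH2 → C:1 H:2
  CH2 → C:1 H:2
  CH2 → C:1 H:2
  CH(F) → C:1 H:1 F:1
  CH3 → C:1 H:3
Element totals:
  C: 6
  H: 12
  F: 1
  N: 1
  O: 2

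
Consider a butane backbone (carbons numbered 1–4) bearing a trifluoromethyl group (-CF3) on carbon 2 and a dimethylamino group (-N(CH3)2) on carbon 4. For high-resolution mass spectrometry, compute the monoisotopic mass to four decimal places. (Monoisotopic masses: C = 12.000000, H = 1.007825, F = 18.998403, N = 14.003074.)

169.1078

Atom tally by fragment:
  CH3 → C:1 H:3
  CH(CF3) → C:2 H:1 F:3
  CH2 → C:1 H:2
  CH2N(CH3)2 → C:3 H:8 N:1
Element totals:
  C: 7
  H: 14
  F: 3
  N: 1
Molecular formula: C7H14F3N.
  M = 7(12.0) + 14(1.007825) + 3(18.998403) + 14.003074
    = 84.000000 + 14.109550 + 56.995209 + 14.003074 = 169.107833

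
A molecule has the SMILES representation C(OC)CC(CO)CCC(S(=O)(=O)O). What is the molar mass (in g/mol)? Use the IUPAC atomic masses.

226.29 g/mol

Atom tally by fragment:
  CH3OCH2 → C:2 H:5 O:1
  CH2 → C:1 H:2
  CH(CH2OH) → C:2 H:4 O:1
  CH2 → C:1 H:2
  CH2 → C:1 H:2
  CH2SO3H → C:1 H:3 S:1 O:3
Element totals:
  C: 8
  H: 18
  O: 5
  S: 1
Molecular formula: C8H18O5S.
  M = 8(12.011) + 18(1.008) + 5(15.999) + 32.06
    = 96.088 + 18.144 + 79.995 + 32.060 = 226.287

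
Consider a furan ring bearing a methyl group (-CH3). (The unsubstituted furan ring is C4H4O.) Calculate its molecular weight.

Atom tally by fragment:
  furan ring core → C:4 H:4 O:1
  (− 1 ring H displaced by substituents)
  + CH3 → C:1 H:3
Element totals:
  C: 5
  H: 6
  O: 1
Molecular formula: C5H6O.
  M = 5(12.011) + 6(1.008) + 15.999
    = 60.055 + 6.048 + 15.999 = 82.102

82.10 g/mol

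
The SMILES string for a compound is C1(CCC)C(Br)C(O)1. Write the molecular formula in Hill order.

Atom tally by fragment:
  cyclopropane ring core → C:3 H:6
  (− 3 ring H displaced by substituents)
  + CH2CH2CH3 → C:3 H:7
  + Br → Br:1
  + OH → O:1 H:1
Element totals:
  C: 6
  H: 11
  Br: 1
  O: 1

C6H11BrO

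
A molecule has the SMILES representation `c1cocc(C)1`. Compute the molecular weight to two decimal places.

82.10 g/mol

Atom tally by fragment:
  furan ring core → C:4 H:4 O:1
  (− 1 ring H displaced by substituents)
  + CH3 → C:1 H:3
Element totals:
  C: 5
  H: 6
  O: 1
Molecular formula: C5H6O.
  M = 5(12.011) + 6(1.008) + 15.999
    = 60.055 + 6.048 + 15.999 = 82.102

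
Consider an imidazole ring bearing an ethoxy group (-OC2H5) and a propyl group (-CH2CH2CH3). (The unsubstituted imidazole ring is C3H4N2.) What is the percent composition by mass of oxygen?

10.37%

Atom tally by fragment:
  imidazole ring core → C:3 H:4 N:2
  (− 2 ring H displaced by substituents)
  + OC2H5 → C:2 H:5 O:1
  + CH2CH2CH3 → C:3 H:7
Element totals:
  C: 8
  H: 14
  N: 2
  O: 1
Molecular formula: C8H14N2O.
Molar mass = 154.213 g/mol.
Mass from O: 1 × 15.999 = 15.999 g/mol.
%O = 15.999 / 154.213 × 100 = 10.37%.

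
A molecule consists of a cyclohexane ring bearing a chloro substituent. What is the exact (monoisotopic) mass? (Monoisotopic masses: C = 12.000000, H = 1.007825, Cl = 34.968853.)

118.0549

Atom tally by fragment:
  cyclohexane ring core → C:6 H:12
  (− 1 ring H displaced by substituents)
  + Cl → Cl:1
Element totals:
  C: 6
  H: 11
  Cl: 1
Molecular formula: C6H11Cl.
  M = 6(12.0) + 11(1.007825) + 34.968853
    = 72.000000 + 11.086075 + 34.968853 = 118.054928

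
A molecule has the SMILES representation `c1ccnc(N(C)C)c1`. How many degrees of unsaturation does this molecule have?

Atom tally by fragment:
  pyridine ring core → C:5 H:5 N:1
  (− 1 ring H displaced by substituents)
  + N(CH3)2 → N:1 C:2 H:6
Element totals:
  C: 7
  H: 10
  N: 2
Molecular formula: C7H10N2.
DoU = (2C + 2 + N − H − X) / 2 = (2·7 + 2 + 2 − 10 − 0) / 2 = 4.

4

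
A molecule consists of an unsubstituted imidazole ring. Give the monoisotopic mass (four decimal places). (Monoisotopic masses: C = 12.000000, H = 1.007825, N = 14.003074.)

68.0374

Atom tally by fragment:
  imidazole ring core → C:3 H:4 N:2
Element totals:
  C: 3
  H: 4
  N: 2
Molecular formula: C3H4N2.
  M = 3(12.0) + 4(1.007825) + 2(14.003074)
    = 36.000000 + 4.031300 + 28.006148 = 68.037448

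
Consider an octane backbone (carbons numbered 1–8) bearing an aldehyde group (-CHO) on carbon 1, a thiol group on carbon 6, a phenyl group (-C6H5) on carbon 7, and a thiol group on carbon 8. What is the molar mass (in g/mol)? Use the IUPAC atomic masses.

Atom tally by fragment:
  OHCCH2 → C:2 H:3 O:1
  CH2 → C:1 H:2
  CH2 → C:1 H:2
  CH2 → C:1 H:2
  CH2 → C:1 H:2
  CH(SH) → C:1 H:2 S:1
  CH(C6H5) → C:7 H:6
  CH2SH → C:1 H:3 S:1
Element totals:
  C: 15
  H: 22
  O: 1
  S: 2
Molecular formula: C15H22OS2.
  M = 15(12.011) + 22(1.008) + 15.999 + 2(32.06)
    = 180.165 + 22.176 + 15.999 + 64.120 = 282.460

282.46 g/mol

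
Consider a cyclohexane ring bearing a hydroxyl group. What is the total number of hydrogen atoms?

12

Atom tally by fragment:
  cyclohexane ring core → C:6 H:12
  (− 1 ring H displaced by substituents)
  + OH → O:1 H:1
Element totals:
  C: 6
  H: 12
  O: 1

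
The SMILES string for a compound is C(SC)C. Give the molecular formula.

C3H8S

Atom tally by fragment:
  CH3SCH2 → C:2 H:5 S:1
  CH3 → C:1 H:3
Element totals:
  C: 3
  H: 8
  S: 1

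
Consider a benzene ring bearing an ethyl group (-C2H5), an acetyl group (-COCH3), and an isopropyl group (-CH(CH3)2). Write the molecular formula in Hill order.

C13H18O

Atom tally by fragment:
  benzene ring core → C:6 H:6
  (− 3 ring H displaced by substituents)
  + C2H5 → C:2 H:5
  + COCH3 → C:2 H:3 O:1
  + CH(CH3)2 → C:3 H:7
Element totals:
  C: 13
  H: 18
  O: 1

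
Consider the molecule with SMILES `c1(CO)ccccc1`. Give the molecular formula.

Atom tally by fragment:
  benzene ring core → C:6 H:6
  (− 1 ring H displaced by substituents)
  + CH2OH → C:1 H:3 O:1
Element totals:
  C: 7
  H: 8
  O: 1

C7H8O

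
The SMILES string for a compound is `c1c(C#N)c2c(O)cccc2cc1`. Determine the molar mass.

Atom tally by fragment:
  naphthalene ring system core → C:10 H:8
  (− 2 ring H displaced by substituents)
  + CN → C:1 N:1
  + OH → O:1 H:1
Element totals:
  C: 11
  H: 7
  N: 1
  O: 1
Molecular formula: C11H7NO.
  M = 11(12.011) + 7(1.008) + 14.007 + 15.999
    = 132.121 + 7.056 + 14.007 + 15.999 = 169.183

169.18 g/mol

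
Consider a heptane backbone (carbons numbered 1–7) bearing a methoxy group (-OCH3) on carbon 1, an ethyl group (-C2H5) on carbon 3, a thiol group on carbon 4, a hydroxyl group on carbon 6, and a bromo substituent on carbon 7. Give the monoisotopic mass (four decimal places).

Atom tally by fragment:
  CH3OCH2 → C:2 H:5 O:1
  CH2 → C:1 H:2
  CH(C2H5) → C:3 H:6
  CH(SH) → C:1 H:2 S:1
  CH2 → C:1 H:2
  CH(OH) → C:1 H:2 O:1
  CH2Br → C:1 H:2 Br:1
Element totals:
  C: 10
  H: 21
  Br: 1
  O: 2
  S: 1
Molecular formula: C10H21BrO2S.
  M = 10(12.0) + 21(1.007825) + 78.918338 + 2(15.994915) + 31.972071
    = 120.000000 + 21.164325 + 78.918338 + 31.989830 + 31.972071 = 284.044564

284.0446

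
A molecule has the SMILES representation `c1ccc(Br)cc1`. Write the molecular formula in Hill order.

C6H5Br

Atom tally by fragment:
  benzene ring core → C:6 H:6
  (− 1 ring H displaced by substituents)
  + Br → Br:1
Element totals:
  C: 6
  H: 5
  Br: 1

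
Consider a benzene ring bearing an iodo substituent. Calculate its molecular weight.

Atom tally by fragment:
  benzene ring core → C:6 H:6
  (− 1 ring H displaced by substituents)
  + I → I:1
Element totals:
  C: 6
  H: 5
  I: 1
Molecular formula: C6H5I.
  M = 6(12.011) + 5(1.008) + 126.904
    = 72.066 + 5.040 + 126.904 = 204.010

204.01 g/mol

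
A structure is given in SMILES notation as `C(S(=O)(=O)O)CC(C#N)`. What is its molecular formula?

Atom tally by fragment:
  HO3SCH2 → C:1 H:3 S:1 O:3
  CH2 → C:1 H:2
  CH2CN → C:2 H:2 N:1
Element totals:
  C: 4
  H: 7
  N: 1
  O: 3
  S: 1

C4H7NO3S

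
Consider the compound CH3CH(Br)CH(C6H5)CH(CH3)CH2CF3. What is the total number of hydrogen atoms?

Element totals:
  C: 13
  H: 16
  Br: 1
  F: 3

16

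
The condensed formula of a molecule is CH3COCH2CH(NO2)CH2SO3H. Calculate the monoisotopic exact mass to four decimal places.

Element totals:
  C: 5
  H: 9
  N: 1
  O: 6
  S: 1
Molecular formula: C5H9NO6S.
  M = 5(12.0) + 9(1.007825) + 14.003074 + 6(15.994915) + 31.972071
    = 60.000000 + 9.070425 + 14.003074 + 95.969490 + 31.972071 = 211.015060

211.0151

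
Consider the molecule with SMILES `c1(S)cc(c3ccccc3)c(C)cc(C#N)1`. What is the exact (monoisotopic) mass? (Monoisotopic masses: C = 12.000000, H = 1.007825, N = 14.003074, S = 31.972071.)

225.0612

Atom tally by fragment:
  benzene ring core → C:6 H:6
  (− 4 ring H displaced by substituents)
  + SH → S:1 H:1
  + C6H5 → C:6 H:5
  + CH3 → C:1 H:3
  + CN → C:1 N:1
Element totals:
  C: 14
  H: 11
  N: 1
  S: 1
Molecular formula: C14H11NS.
  M = 14(12.0) + 11(1.007825) + 14.003074 + 31.972071
    = 168.000000 + 11.086075 + 14.003074 + 31.972071 = 225.061220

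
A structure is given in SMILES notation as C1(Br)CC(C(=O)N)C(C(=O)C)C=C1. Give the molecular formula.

Atom tally by fragment:
  cyclohexene ring core → C:6 H:10
  (− 3 ring H displaced by substituents)
  + Br → Br:1
  + CONH2 → C:1 H:2 O:1 N:1
  + COCH3 → C:2 H:3 O:1
Element totals:
  C: 9
  H: 12
  Br: 1
  N: 1
  O: 2

C9H12BrNO2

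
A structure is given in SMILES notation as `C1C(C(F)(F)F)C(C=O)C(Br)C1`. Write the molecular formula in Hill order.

C7H8BrF3O

Atom tally by fragment:
  cyclopentane ring core → C:5 H:10
  (− 3 ring H displaced by substituents)
  + CF3 → C:1 F:3
  + CHO → C:1 H:1 O:1
  + Br → Br:1
Element totals:
  C: 7
  H: 8
  Br: 1
  F: 3
  O: 1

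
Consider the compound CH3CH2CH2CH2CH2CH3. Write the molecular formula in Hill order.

C6H14

Atom tally by fragment:
  CH3 → C:1 H:3
  CH2 → C:1 H:2
  CH2 → C:1 H:2
  CH2 → C:1 H:2
  CH2 → C:1 H:2
  CH3 → C:1 H:3
Element totals:
  C: 6
  H: 14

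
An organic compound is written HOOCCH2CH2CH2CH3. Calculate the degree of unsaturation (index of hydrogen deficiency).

1

Atom tally by fragment:
  HOOCCH2 → C:2 H:3 O:2
  CH2 → C:1 H:2
  CH2 → C:1 H:2
  CH3 → C:1 H:3
Element totals:
  C: 5
  H: 10
  O: 2
Molecular formula: C5H10O2.
DoU = (2C + 2 + N − H − X) / 2 = (2·5 + 2 + 0 − 10 − 0) / 2 = 1.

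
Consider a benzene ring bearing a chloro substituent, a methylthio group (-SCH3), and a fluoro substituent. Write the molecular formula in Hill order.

Atom tally by fragment:
  benzene ring core → C:6 H:6
  (− 3 ring H displaced by substituents)
  + Cl → Cl:1
  + SCH3 → C:1 H:3 S:1
  + F → F:1
Element totals:
  C: 7
  H: 6
  Cl: 1
  F: 1
  S: 1

C7H6ClFS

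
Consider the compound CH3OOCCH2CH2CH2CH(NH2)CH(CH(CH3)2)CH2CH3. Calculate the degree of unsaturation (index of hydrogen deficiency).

1

Atom tally by fragment:
  CH3OOCCH2 → C:3 H:5 O:2
  CH2 → C:1 H:2
  CH2 → C:1 H:2
  CH(NH2) → C:1 H:3 N:1
  CH(CH(CH3)2) → C:4 H:8
  CH2 → C:1 H:2
  CH3 → C:1 H:3
Element totals:
  C: 12
  H: 25
  N: 1
  O: 2
Molecular formula: C12H25NO2.
DoU = (2C + 2 + N − H − X) / 2 = (2·12 + 2 + 1 − 25 − 0) / 2 = 1.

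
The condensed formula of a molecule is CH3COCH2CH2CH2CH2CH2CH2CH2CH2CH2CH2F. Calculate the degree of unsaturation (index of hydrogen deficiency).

Atom tally by fragment:
  CH3COCH2 → C:3 H:5 O:1
  CH2 → C:1 H:2
  CH2 → C:1 H:2
  CH2 → C:1 H:2
  CH2 → C:1 H:2
  CH2 → C:1 H:2
  CH2 → C:1 H:2
  CH2 → C:1 H:2
  CH2 → C:1 H:2
  CH2F → C:1 H:2 F:1
Element totals:
  C: 12
  H: 23
  F: 1
  O: 1
Molecular formula: C12H23FO.
DoU = (2C + 2 + N − H − X) / 2 = (2·12 + 2 + 0 − 23 − 1) / 2 = 1.

1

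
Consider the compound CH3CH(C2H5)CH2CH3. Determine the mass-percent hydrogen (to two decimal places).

16.38%

Atom tally by fragment:
  CH3 → C:1 H:3
  CH(C2H5) → C:3 H:6
  CH2 → C:1 H:2
  CH3 → C:1 H:3
Element totals:
  C: 6
  H: 14
Molecular formula: C6H14.
Molar mass = 86.178 g/mol.
Mass from H: 14 × 1.008 = 14.112 g/mol.
%H = 14.112 / 86.178 × 100 = 16.38%.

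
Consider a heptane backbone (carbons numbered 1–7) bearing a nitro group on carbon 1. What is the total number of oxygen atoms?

Atom tally by fragment:
  O2NCH2 → C:1 H:2 N:1 O:2
  CH2 → C:1 H:2
  CH2 → C:1 H:2
  CH2 → C:1 H:2
  CH2 → C:1 H:2
  CH2 → C:1 H:2
  CH3 → C:1 H:3
Element totals:
  C: 7
  H: 15
  N: 1
  O: 2

2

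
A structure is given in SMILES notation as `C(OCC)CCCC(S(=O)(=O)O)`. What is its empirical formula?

Atom tally by fragment:
  C2H5OCH2 → C:3 H:7 O:1
  CH2 → C:1 H:2
  CH2 → C:1 H:2
  CH2 → C:1 H:2
  CH2SO3H → C:1 H:3 S:1 O:3
Element totals:
  C: 7
  H: 16
  O: 4
  S: 1
Molecular formula: C7H16O4S.
gcd of subscripts (7, 16, 4, 1) = 1, so the empirical formula equals the molecular formula.

C7H16O4S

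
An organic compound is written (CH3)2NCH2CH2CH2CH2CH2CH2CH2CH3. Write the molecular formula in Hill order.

Element totals:
  C: 10
  H: 23
  N: 1

C10H23N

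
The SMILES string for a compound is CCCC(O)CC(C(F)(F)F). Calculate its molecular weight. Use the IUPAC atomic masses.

Atom tally by fragment:
  CH3 → C:1 H:3
  CH2 → C:1 H:2
  CH2 → C:1 H:2
  CH(OH) → C:1 H:2 O:1
  CH2 → C:1 H:2
  CH2CF3 → C:2 H:2 F:3
Element totals:
  C: 7
  H: 13
  F: 3
  O: 1
Molecular formula: C7H13F3O.
  M = 7(12.011) + 13(1.008) + 3(18.998) + 15.999
    = 84.077 + 13.104 + 56.994 + 15.999 = 170.174

170.17 g/mol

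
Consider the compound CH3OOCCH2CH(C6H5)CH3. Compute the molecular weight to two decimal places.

Atom tally by fragment:
  CH3OOCCH2 → C:3 H:5 O:2
  CH(C6H5) → C:7 H:6
  CH3 → C:1 H:3
Element totals:
  C: 11
  H: 14
  O: 2
Molecular formula: C11H14O2.
  M = 11(12.011) + 14(1.008) + 2(15.999)
    = 132.121 + 14.112 + 31.998 = 178.231

178.23 g/mol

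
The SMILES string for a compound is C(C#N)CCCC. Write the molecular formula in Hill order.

Atom tally by fragment:
  NCCH2 → C:2 H:2 N:1
  CH2 → C:1 H:2
  CH2 → C:1 H:2
  CH2 → C:1 H:2
  CH3 → C:1 H:3
Element totals:
  C: 6
  H: 11
  N: 1

C6H11N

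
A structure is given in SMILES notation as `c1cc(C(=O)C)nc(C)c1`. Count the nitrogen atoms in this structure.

Atom tally by fragment:
  pyridine ring core → C:5 H:5 N:1
  (− 2 ring H displaced by substituents)
  + COCH3 → C:2 H:3 O:1
  + CH3 → C:1 H:3
Element totals:
  C: 8
  H: 9
  N: 1
  O: 1

1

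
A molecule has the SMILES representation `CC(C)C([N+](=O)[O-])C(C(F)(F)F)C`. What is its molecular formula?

Atom tally by fragment:
  CH3 → C:1 H:3
  CH(CH3) → C:2 H:4
  CH(NO2) → C:1 H:1 N:1 O:2
  CH(CF3) → C:2 H:1 F:3
  CH3 → C:1 H:3
Element totals:
  C: 7
  H: 12
  F: 3
  N: 1
  O: 2

C7H12F3NO2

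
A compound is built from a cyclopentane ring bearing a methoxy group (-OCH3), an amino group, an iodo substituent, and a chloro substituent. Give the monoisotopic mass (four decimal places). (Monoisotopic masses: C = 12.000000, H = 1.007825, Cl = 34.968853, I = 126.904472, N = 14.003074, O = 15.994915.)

274.9574

Atom tally by fragment:
  cyclopentane ring core → C:5 H:10
  (− 4 ring H displaced by substituents)
  + OCH3 → C:1 H:3 O:1
  + NH2 → N:1 H:2
  + I → I:1
  + Cl → Cl:1
Element totals:
  C: 6
  H: 11
  Cl: 1
  I: 1
  N: 1
  O: 1
Molecular formula: C6H11ClINO.
  M = 6(12.0) + 11(1.007825) + 34.968853 + 126.904472 + 14.003074 + 15.994915
    = 72.000000 + 11.086075 + 34.968853 + 126.904472 + 14.003074 + 15.994915 = 274.957389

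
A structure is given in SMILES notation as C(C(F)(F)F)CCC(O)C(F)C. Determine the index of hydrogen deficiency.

Atom tally by fragment:
  F3CCH2 → C:2 H:2 F:3
  CH2 → C:1 H:2
  CH2 → C:1 H:2
  CH(OH) → C:1 H:2 O:1
  CH(F) → C:1 H:1 F:1
  CH3 → C:1 H:3
Element totals:
  C: 7
  H: 12
  F: 4
  O: 1
Molecular formula: C7H12F4O.
DoU = (2C + 2 + N − H − X) / 2 = (2·7 + 2 + 0 − 12 − 4) / 2 = 0.

0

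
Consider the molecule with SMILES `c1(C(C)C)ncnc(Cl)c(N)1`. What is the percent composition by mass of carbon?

Atom tally by fragment:
  pyrimidine ring core → C:4 H:4 N:2
  (− 3 ring H displaced by substituents)
  + CH(CH3)2 → C:3 H:7
  + Cl → Cl:1
  + NH2 → N:1 H:2
Element totals:
  C: 7
  H: 10
  Cl: 1
  N: 3
Molecular formula: C7H10ClN3.
Molar mass = 171.628 g/mol.
Mass from C: 7 × 12.011 = 84.077 g/mol.
%C = 84.077 / 171.628 × 100 = 48.99%.

48.99%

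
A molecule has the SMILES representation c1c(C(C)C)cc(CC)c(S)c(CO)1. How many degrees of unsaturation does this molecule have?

4

Atom tally by fragment:
  benzene ring core → C:6 H:6
  (− 4 ring H displaced by substituents)
  + CH(CH3)2 → C:3 H:7
  + C2H5 → C:2 H:5
  + SH → S:1 H:1
  + CH2OH → C:1 H:3 O:1
Element totals:
  C: 12
  H: 18
  O: 1
  S: 1
Molecular formula: C12H18OS.
DoU = (2C + 2 + N − H − X) / 2 = (2·12 + 2 + 0 − 18 − 0) / 2 = 4.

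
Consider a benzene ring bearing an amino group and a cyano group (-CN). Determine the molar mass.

Atom tally by fragment:
  benzene ring core → C:6 H:6
  (− 2 ring H displaced by substituents)
  + NH2 → N:1 H:2
  + CN → C:1 N:1
Element totals:
  C: 7
  H: 6
  N: 2
Molecular formula: C7H6N2.
  M = 7(12.011) + 6(1.008) + 2(14.007)
    = 84.077 + 6.048 + 28.014 = 118.139

118.14 g/mol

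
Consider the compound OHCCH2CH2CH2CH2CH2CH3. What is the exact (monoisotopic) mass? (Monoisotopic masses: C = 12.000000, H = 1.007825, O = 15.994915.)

114.1045

Element totals:
  C: 7
  H: 14
  O: 1
Molecular formula: C7H14O.
  M = 7(12.0) + 14(1.007825) + 15.994915
    = 84.000000 + 14.109550 + 15.994915 = 114.104465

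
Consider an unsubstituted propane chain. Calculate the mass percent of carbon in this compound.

Atom tally by fragment:
  CH3 → C:1 H:3
  CH2 → C:1 H:2
  CH3 → C:1 H:3
Element totals:
  C: 3
  H: 8
Molecular formula: C3H8.
Molar mass = 44.097 g/mol.
Mass from C: 3 × 12.011 = 36.033 g/mol.
%C = 36.033 / 44.097 × 100 = 81.71%.

81.71%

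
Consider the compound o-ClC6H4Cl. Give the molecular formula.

C6H4Cl2

Atom tally by fragment:
  benzene ring core → C:6 H:6
  (− 2 ring H displaced by substituents)
  + Cl → Cl:1
  + Cl → Cl:1
Element totals:
  C: 6
  H: 4
  Cl: 2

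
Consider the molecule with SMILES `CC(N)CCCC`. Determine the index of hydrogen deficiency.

0

Atom tally by fragment:
  CH3 → C:1 H:3
  CH(NH2) → C:1 H:3 N:1
  CH2 → C:1 H:2
  CH2 → C:1 H:2
  CH2 → C:1 H:2
  CH3 → C:1 H:3
Element totals:
  C: 6
  H: 15
  N: 1
Molecular formula: C6H15N.
DoU = (2C + 2 + N − H − X) / 2 = (2·6 + 2 + 1 − 15 − 0) / 2 = 0.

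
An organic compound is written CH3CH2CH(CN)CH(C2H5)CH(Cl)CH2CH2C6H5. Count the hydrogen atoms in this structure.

22

Element totals:
  C: 16
  H: 22
  Cl: 1
  N: 1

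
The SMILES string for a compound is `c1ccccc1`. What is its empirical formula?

Atom tally by fragment:
  benzene ring core → C:6 H:6
Element totals:
  C: 6
  H: 6
Molecular formula: C6H6.
gcd of subscripts = 6; dividing each by 6:
  C: 6/6 = 1
  H: 6/6 = 1

CH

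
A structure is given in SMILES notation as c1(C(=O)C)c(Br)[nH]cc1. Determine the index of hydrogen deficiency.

4

Atom tally by fragment:
  pyrrole ring core → C:4 H:5 N:1
  (− 2 ring H displaced by substituents)
  + COCH3 → C:2 H:3 O:1
  + Br → Br:1
Element totals:
  C: 6
  H: 6
  Br: 1
  N: 1
  O: 1
Molecular formula: C6H6BrNO.
DoU = (2C + 2 + N − H − X) / 2 = (2·6 + 2 + 1 − 6 − 1) / 2 = 4.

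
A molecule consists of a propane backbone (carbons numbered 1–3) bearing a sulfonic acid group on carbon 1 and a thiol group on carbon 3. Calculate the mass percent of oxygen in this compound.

30.73%

Atom tally by fragment:
  HO3SCH2 → C:1 H:3 S:1 O:3
  CH2 → C:1 H:2
  CH2SH → C:1 H:3 S:1
Element totals:
  C: 3
  H: 8
  O: 3
  S: 2
Molecular formula: C3H8O3S2.
Molar mass = 156.214 g/mol.
Mass from O: 3 × 15.999 = 47.997 g/mol.
%O = 47.997 / 156.214 × 100 = 30.73%.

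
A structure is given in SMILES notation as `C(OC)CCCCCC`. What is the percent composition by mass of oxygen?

Atom tally by fragment:
  CH3OCH2 → C:2 H:5 O:1
  CH2 → C:1 H:2
  CH2 → C:1 H:2
  CH2 → C:1 H:2
  CH2 → C:1 H:2
  CH2 → C:1 H:2
  CH3 → C:1 H:3
Element totals:
  C: 8
  H: 18
  O: 1
Molecular formula: C8H18O.
Molar mass = 130.231 g/mol.
Mass from O: 1 × 15.999 = 15.999 g/mol.
%O = 15.999 / 130.231 × 100 = 12.29%.

12.29%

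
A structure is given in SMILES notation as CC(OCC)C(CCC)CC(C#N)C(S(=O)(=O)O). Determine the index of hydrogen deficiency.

2

Atom tally by fragment:
  CH3 → C:1 H:3
  CH(OC2H5) → C:3 H:6 O:1
  CH(CH2CH2CH3) → C:4 H:8
  CH2 → C:1 H:2
  CH(CN) → C:2 H:1 N:1
  CH2SO3H → C:1 H:3 S:1 O:3
Element totals:
  C: 12
  H: 23
  N: 1
  O: 4
  S: 1
Molecular formula: C12H23NO4S.
DoU = (2C + 2 + N − H − X) / 2 = (2·12 + 2 + 1 − 23 − 0) / 2 = 2.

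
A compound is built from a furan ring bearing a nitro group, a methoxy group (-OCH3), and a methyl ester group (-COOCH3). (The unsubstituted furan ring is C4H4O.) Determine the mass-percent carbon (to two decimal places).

Atom tally by fragment:
  furan ring core → C:4 H:4 O:1
  (− 3 ring H displaced by substituents)
  + NO2 → N:1 O:2
  + OCH3 → C:1 H:3 O:1
  + COOCH3 → C:2 H:3 O:2
Element totals:
  C: 7
  H: 7
  N: 1
  O: 6
Molecular formula: C7H7NO6.
Molar mass = 201.134 g/mol.
Mass from C: 7 × 12.011 = 84.077 g/mol.
%C = 84.077 / 201.134 × 100 = 41.80%.

41.80%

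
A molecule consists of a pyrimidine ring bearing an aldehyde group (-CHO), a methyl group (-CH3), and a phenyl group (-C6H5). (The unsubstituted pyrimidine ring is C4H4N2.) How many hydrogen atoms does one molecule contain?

10

Atom tally by fragment:
  pyrimidine ring core → C:4 H:4 N:2
  (− 3 ring H displaced by substituents)
  + CHO → C:1 H:1 O:1
  + CH3 → C:1 H:3
  + C6H5 → C:6 H:5
Element totals:
  C: 12
  H: 10
  N: 2
  O: 1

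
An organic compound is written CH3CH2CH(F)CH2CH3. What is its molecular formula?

Atom tally by fragment:
  CH3 → C:1 H:3
  CH2 → C:1 H:2
  CH(F) → C:1 H:1 F:1
  CH2 → C:1 H:2
  CH3 → C:1 H:3
Element totals:
  C: 5
  H: 11
  F: 1

C5H11F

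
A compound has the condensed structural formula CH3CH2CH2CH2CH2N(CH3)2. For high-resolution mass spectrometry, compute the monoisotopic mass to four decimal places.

115.1361

Atom tally by fragment:
  CH3 → C:1 H:3
  CH2 → C:1 H:2
  CH2 → C:1 H:2
  CH2 → C:1 H:2
  CH2N(CH3)2 → C:3 H:8 N:1
Element totals:
  C: 7
  H: 17
  N: 1
Molecular formula: C7H17N.
  M = 7(12.0) + 17(1.007825) + 14.003074
    = 84.000000 + 17.133025 + 14.003074 = 115.136099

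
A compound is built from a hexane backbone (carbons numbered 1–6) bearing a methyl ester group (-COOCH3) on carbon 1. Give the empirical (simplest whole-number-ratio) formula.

Atom tally by fragment:
  CH3OOCCH2 → C:3 H:5 O:2
  CH2 → C:1 H:2
  CH2 → C:1 H:2
  CH2 → C:1 H:2
  CH2 → C:1 H:2
  CH3 → C:1 H:3
Element totals:
  C: 8
  H: 16
  O: 2
Molecular formula: C8H16O2.
gcd of subscripts = 2; dividing each by 2:
  C: 8/2 = 4
  H: 16/2 = 8
  O: 2/2 = 1

C4H8O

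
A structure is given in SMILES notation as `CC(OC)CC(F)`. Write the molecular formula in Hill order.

C5H11FO

Atom tally by fragment:
  CH3 → C:1 H:3
  CH(OCH3) → C:2 H:4 O:1
  CH2 → C:1 H:2
  CH2F → C:1 H:2 F:1
Element totals:
  C: 5
  H: 11
  F: 1
  O: 1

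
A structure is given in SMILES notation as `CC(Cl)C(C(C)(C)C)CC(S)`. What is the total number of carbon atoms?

9

Atom tally by fragment:
  CH3 → C:1 H:3
  CH(Cl) → C:1 H:1 Cl:1
  CH(C(CH3)3) → C:5 H:10
  CH2 → C:1 H:2
  CH2SH → C:1 H:3 S:1
Element totals:
  C: 9
  H: 19
  Cl: 1
  S: 1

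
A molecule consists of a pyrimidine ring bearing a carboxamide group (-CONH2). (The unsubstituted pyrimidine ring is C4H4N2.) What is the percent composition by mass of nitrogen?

Atom tally by fragment:
  pyrimidine ring core → C:4 H:4 N:2
  (− 1 ring H displaced by substituents)
  + CONH2 → C:1 H:2 O:1 N:1
Element totals:
  C: 5
  H: 5
  N: 3
  O: 1
Molecular formula: C5H5N3O.
Molar mass = 123.115 g/mol.
Mass from N: 3 × 14.007 = 42.021 g/mol.
%N = 42.021 / 123.115 × 100 = 34.13%.

34.13%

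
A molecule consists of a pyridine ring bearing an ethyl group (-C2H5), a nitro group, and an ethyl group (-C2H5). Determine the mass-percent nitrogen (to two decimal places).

Atom tally by fragment:
  pyridine ring core → C:5 H:5 N:1
  (− 3 ring H displaced by substituents)
  + C2H5 → C:2 H:5
  + NO2 → N:1 O:2
  + C2H5 → C:2 H:5
Element totals:
  C: 9
  H: 12
  N: 2
  O: 2
Molecular formula: C9H12N2O2.
Molar mass = 180.207 g/mol.
Mass from N: 2 × 14.007 = 28.014 g/mol.
%N = 28.014 / 180.207 × 100 = 15.55%.

15.55%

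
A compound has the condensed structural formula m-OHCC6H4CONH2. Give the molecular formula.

Atom tally by fragment:
  benzene ring core → C:6 H:6
  (− 2 ring H displaced by substituents)
  + CHO → C:1 H:1 O:1
  + CONH2 → C:1 H:2 O:1 N:1
Element totals:
  C: 8
  H: 7
  N: 1
  O: 2

C8H7NO2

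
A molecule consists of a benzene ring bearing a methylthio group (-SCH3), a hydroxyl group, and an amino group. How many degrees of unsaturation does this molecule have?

Atom tally by fragment:
  benzene ring core → C:6 H:6
  (− 3 ring H displaced by substituents)
  + SCH3 → C:1 H:3 S:1
  + OH → O:1 H:1
  + NH2 → N:1 H:2
Element totals:
  C: 7
  H: 9
  N: 1
  O: 1
  S: 1
Molecular formula: C7H9NOS.
DoU = (2C + 2 + N − H − X) / 2 = (2·7 + 2 + 1 − 9 − 0) / 2 = 4.

4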